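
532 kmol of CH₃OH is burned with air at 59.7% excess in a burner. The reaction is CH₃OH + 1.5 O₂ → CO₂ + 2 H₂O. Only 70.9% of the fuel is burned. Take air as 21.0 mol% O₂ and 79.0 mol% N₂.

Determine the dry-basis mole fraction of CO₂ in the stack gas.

Stoichiometric O₂ = 1.5 × 532 = 798 kmol; O₂ fed = 798 × 1.597 = 1274 kmol.
N₂ fed = 1274 × 79/21 = 4794 kmol.
Fuel reacted = 0.709 × 532 → ξ = 377.2 kmol.
Outlet (n = n₀ + ν ξ):
  CH₃OH: 532 − 1(377.2) = 154.8
  O₂: 1274 − 1.5(377.2) = 708.6
  N₂: 4794 (inert)
  CO₂: 0 + 1(377.2) = 377.2
  H₂O: 0 + 2(377.2) = 754.4
Dry total = 6035 kmol; y_CO₂ (dry) = 377.2 / 6035 = 0.0625.

0.0625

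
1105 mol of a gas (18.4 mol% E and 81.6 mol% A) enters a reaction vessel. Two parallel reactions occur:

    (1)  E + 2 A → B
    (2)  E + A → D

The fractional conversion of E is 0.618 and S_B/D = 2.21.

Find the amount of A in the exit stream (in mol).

690 mol

Conversion of E: E consumed = 0.618 × 203.3 = 125.7 mol = 1ξ₁ + 1ξ₂.
Selectivity: 1ξ₁ / (1ξ₂) = 2.21 → ξ₁ = 2.21 ξ₂.
Substitute: (1·2.21 + 1) ξ₂ = 125.7 → ξ₂ = 39.14 mol, ξ₁ = 86.51 mol.
Outlet amounts (n = n₀ + Σ ν·ξ):
  E: 203.3 − 1(86.51) − 1(39.14) = 77.67
  A: 901.7 − 2(86.51) − 1(39.14) = 689.5
  B: 0 + 1(86.51) = 86.51
  D: 0 + 1(39.14) = 39.14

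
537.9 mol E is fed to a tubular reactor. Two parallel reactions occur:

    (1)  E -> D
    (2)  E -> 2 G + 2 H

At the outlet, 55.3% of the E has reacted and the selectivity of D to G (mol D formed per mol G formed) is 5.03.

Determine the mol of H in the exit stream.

53.8 mol

Conversion of E: E consumed = 0.553 × 537.9 = 297.5 mol = 1ξ₁ + 1ξ₂.
Selectivity: 1ξ₁ / (2ξ₂) = 5.03 → ξ₁ = 10.06 ξ₂.
Substitute: (1·10.06 + 1) ξ₂ = 297.5 → ξ₂ = 26.89 mol, ξ₁ = 270.6 mol.
Outlet amounts (n = n₀ + Σ ν·ξ):
  E: 537.9 − 1(270.6) − 1(26.89) = 240.4
  D: 0 + 1(270.6) = 270.6
  G: 0 + 2(26.89) = 53.79
  H: 0 + 2(26.89) = 53.79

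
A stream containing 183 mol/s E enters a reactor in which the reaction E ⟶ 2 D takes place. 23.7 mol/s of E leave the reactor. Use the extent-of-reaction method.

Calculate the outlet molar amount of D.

For E: n = n₀ − 1ξ → 23.7 = 183 − 1ξ, giving ξ = 159.3 mol/s.
Outlet amounts (n = n₀ + ν ξ):
  E: 183 − 1(159.3) = 23.7
  D: 0 + 2(159.3) = 318.6

319 mol/s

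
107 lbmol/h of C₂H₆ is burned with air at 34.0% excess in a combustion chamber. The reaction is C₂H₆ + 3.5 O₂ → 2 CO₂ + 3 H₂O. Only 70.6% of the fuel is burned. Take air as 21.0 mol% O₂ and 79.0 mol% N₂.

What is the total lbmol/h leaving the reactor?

2530 lbmol/h

Stoichiometric O₂ = 3.5 × 107 = 374.5 lbmol/h; O₂ fed = 374.5 × 1.340 = 501.8 lbmol/h.
N₂ fed = 501.8 × 79/21 = 1888 lbmol/h.
Fuel reacted = 0.706 × 107 → ξ = 75.54 lbmol/h.
Outlet (n = n₀ + ν ξ):
  C₂H₆: 107 − 1(75.54) = 31.46
  O₂: 501.8 − 3.5(75.54) = 237.4
  N₂: 1888 (inert)
  CO₂: 0 + 2(75.54) = 151.1
  H₂O: 0 + 3(75.54) = 226.6
Total out = 31.46 + 237.4 + 1888 + 151.1 + 226.6 = 2534 lbmol/h.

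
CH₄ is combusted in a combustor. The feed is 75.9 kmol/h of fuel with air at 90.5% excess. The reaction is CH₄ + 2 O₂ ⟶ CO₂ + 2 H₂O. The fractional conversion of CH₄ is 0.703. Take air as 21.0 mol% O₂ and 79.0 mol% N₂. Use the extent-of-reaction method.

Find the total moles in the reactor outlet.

1450 kmol/h

Stoichiometric O₂ = 2 × 75.9 = 151.8 kmol/h; O₂ fed = 151.8 × 1.905 = 289.2 kmol/h.
N₂ fed = 289.2 × 79/21 = 1088 kmol/h.
Fuel reacted = 0.703 × 75.9 → ξ = 53.36 kmol/h.
Outlet (n = n₀ + ν ξ):
  CH₄: 75.9 − 1(53.36) = 22.54
  O₂: 289.2 − 2(53.36) = 182.5
  N₂: 1088 (inert)
  CO₂: 0 + 1(53.36) = 53.36
  H₂O: 0 + 2(53.36) = 106.7
Total out = 22.54 + 182.5 + 1088 + 53.36 + 106.7 = 1453 kmol/h.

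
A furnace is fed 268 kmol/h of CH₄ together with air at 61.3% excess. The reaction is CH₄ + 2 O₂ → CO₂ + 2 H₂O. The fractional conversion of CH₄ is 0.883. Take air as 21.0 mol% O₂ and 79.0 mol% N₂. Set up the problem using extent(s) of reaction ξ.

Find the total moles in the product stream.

4380 kmol/h

Stoichiometric O₂ = 2 × 268 = 536 kmol/h; O₂ fed = 536 × 1.613 = 864.6 kmol/h.
N₂ fed = 864.6 × 79/21 = 3252 kmol/h.
Fuel reacted = 0.883 × 268 → ξ = 236.6 kmol/h.
Outlet (n = n₀ + ν ξ):
  CH₄: 268 − 1(236.6) = 31.36
  O₂: 864.6 − 2(236.6) = 391.3
  N₂: 3252 (inert)
  CO₂: 0 + 1(236.6) = 236.6
  H₂O: 0 + 2(236.6) = 473.3
Total out = 31.36 + 391.3 + 3252 + 236.6 + 473.3 = 4385 kmol/h.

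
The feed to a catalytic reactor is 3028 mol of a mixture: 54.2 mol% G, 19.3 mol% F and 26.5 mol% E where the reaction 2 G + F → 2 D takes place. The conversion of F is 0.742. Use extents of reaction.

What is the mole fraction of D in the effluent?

F reacted = 0.742 × 584.4 = 433.6 mol; ν_F = −1, so ξ = 433.6/1 = 433.6 mol.
Outlet amounts (n = n₀ + ν ξ):
  G: 1641 − 2(433.6) = 773.9
  F: 584.4 − 1(433.6) = 150.8
  D: 0 + 2(433.6) = 867.3
  E: 802.4 (inert)
Total out = 2594 mol; y_D = 867.3 / 2594 = 0.3343.

0.334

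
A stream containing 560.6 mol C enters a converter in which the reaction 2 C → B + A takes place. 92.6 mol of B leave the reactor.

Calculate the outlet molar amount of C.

375 mol

For B: n = n₀ + 1ξ → 92.6 = 0 + 1ξ, giving ξ = 92.6 mol.
Outlet amounts (n = n₀ + ν ξ):
  C: 560.6 − 2(92.6) = 375.4
  B: 0 + 1(92.6) = 92.6
  A: 0 + 1(92.6) = 92.6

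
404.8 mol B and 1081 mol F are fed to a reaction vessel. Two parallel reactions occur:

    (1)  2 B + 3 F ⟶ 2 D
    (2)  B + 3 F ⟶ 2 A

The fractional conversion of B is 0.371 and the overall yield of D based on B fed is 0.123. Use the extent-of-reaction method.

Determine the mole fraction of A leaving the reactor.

Yield of D: 2ξ₁ / 404.8 = 0.123 → ξ₁ = 24.9 mol.
Conversion of B: 2ξ₁ + 1ξ₂ = 0.371 × 404.8 = 150.2 → ξ₂ = 100.4 mol.
Outlet amounts (n = n₀ + Σ ν·ξ):
  B: 404.8 − 2(24.9) − 1(100.4) = 254.6
  F: 1081 − 3(24.9) − 3(100.4) = 705.1
  D: 0 + 2(24.9) = 49.79
  A: 0 + 2(100.4) = 200.8
Total out = 1210 mol; y_A = 200.8 / 1210 = 0.1659.

0.166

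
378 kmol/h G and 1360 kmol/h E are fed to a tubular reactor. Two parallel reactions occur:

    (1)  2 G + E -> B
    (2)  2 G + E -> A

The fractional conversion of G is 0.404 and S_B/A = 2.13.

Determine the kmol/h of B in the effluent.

52 kmol/h

Conversion of G: G consumed = 0.404 × 378 = 152.7 kmol/h = 2ξ₁ + 2ξ₂.
Selectivity: 1ξ₁ / (1ξ₂) = 2.13 → ξ₁ = 2.13 ξ₂.
Substitute: (2·2.13 + 2) ξ₂ = 152.7 → ξ₂ = 24.39 kmol/h, ξ₁ = 51.96 kmol/h.
Outlet amounts (n = n₀ + Σ ν·ξ):
  G: 378 − 2(51.96) − 2(24.39) = 225.3
  E: 1360 − 1(51.96) − 1(24.39) = 1284
  B: 0 + 1(51.96) = 51.96
  A: 0 + 1(24.39) = 24.39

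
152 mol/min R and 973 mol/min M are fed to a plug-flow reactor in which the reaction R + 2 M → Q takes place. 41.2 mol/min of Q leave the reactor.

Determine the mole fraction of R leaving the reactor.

0.106

For Q: n = n₀ + 1ξ → 41.2 = 0 + 1ξ, giving ξ = 41.2 mol/min.
Outlet amounts (n = n₀ + ν ξ):
  R: 152 − 1(41.2) = 110.8
  M: 973 − 2(41.2) = 890.6
  Q: 0 + 1(41.2) = 41.2
Total out = 1043 mol/min; y_R = 110.8 / 1043 = 0.1063.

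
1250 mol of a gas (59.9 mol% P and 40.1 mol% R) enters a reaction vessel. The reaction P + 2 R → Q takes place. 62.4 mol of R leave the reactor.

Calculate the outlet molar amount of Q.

219 mol

For R: n = n₀ − 2ξ → 62.4 = 501.2 − 2ξ, giving ξ = 219.4 mol.
Outlet amounts (n = n₀ + ν ξ):
  P: 748.8 − 1(219.4) = 529.3
  R: 501.2 − 2(219.4) = 62.4
  Q: 0 + 1(219.4) = 219.4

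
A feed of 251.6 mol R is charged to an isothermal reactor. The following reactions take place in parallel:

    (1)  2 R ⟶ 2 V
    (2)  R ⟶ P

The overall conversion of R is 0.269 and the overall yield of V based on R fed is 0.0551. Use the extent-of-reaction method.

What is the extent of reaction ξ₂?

Yield of V: 2ξ₁ / 251.6 = 0.0551 → ξ₁ = 6.932 mol.
Conversion of R: 2ξ₁ + 1ξ₂ = 0.269 × 251.6 = 67.68 → ξ₂ = 53.82 mol.
Outlet amounts (n = n₀ + Σ ν·ξ):
  R: 251.6 − 2(6.932) − 1(53.82) = 183.9
  V: 0 + 2(6.932) = 13.86
  P: 0 + 1(53.82) = 53.82

ξ₂ = 53.8 mol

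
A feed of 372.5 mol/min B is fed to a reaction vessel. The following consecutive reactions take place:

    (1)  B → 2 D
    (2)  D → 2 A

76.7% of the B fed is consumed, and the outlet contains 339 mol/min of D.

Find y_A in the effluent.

0.522

Conversion of B: B consumed = 1ξ₁ = 0.767 × 372.5 → ξ₁ = 285.7 mol/min.
D balance: n_D = 0 + 2ξ₁ − 1ξ₂ = 339 → ξ₂ = (2·285.7 − 339)/1 = 232.4 mol/min.
Outlet amounts (n = n₀ + Σ ν·ξ):
  B: 372.5 − 1(285.7) = 86.79
  D: 0 + 2(285.7) − 1(232.4) = 339
  A: 0 + 2(232.4) = 464.8
Total out = 890.6 mol/min; y_A = 464.8 / 890.6 = 0.5219.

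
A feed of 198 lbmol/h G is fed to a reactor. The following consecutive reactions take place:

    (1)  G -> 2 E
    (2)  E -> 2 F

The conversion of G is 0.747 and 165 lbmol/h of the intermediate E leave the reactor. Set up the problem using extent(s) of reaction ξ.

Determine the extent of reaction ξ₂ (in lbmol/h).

ξ₂ = 131 lbmol/h

Conversion of G: G consumed = 1ξ₁ = 0.747 × 198 → ξ₁ = 147.9 lbmol/h.
E balance: n_E = 0 + 2ξ₁ − 1ξ₂ = 165 → ξ₂ = (2·147.9 − 165)/1 = 130.8 lbmol/h.
Outlet amounts (n = n₀ + Σ ν·ξ):
  G: 198 − 1(147.9) = 50.09
  E: 0 + 2(147.9) − 1(130.8) = 165
  F: 0 + 2(130.8) = 261.6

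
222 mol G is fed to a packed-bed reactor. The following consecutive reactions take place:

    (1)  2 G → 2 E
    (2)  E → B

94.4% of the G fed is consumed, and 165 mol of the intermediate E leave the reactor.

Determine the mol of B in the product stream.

44.6 mol

Conversion of G: G consumed = 2ξ₁ = 0.944 × 222 → ξ₁ = 104.8 mol.
E balance: n_E = 0 + 2ξ₁ − 1ξ₂ = 165 → ξ₂ = (2·104.8 − 165)/1 = 44.57 mol.
Outlet amounts (n = n₀ + Σ ν·ξ):
  G: 222 − 2(104.8) = 12.43
  E: 0 + 2(104.8) − 1(44.57) = 165
  B: 0 + 1(44.57) = 44.57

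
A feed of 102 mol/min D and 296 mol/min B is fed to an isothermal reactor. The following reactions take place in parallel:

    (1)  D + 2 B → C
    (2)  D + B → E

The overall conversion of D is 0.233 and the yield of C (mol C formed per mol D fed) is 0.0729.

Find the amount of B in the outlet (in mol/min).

Yield of C: 1ξ₁ / 102 = 0.0729 → ξ₁ = 7.436 mol/min.
Conversion of D: 1ξ₁ + 1ξ₂ = 0.233 × 102 = 23.77 → ξ₂ = 16.33 mol/min.
Outlet amounts (n = n₀ + Σ ν·ξ):
  D: 102 − 1(7.436) − 1(16.33) = 78.23
  B: 296 − 2(7.436) − 1(16.33) = 264.8
  C: 0 + 1(7.436) = 7.436
  E: 0 + 1(16.33) = 16.33

265 mol/min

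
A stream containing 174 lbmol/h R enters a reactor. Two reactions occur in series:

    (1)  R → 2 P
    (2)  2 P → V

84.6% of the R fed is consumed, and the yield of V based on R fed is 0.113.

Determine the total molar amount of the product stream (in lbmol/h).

302 lbmol/h

Conversion of R: R consumed = 1ξ₁ = 0.846 × 174 → ξ₁ = 147.2 lbmol/h.
Yield of V: 1ξ₂ / 174 = 0.113 → ξ₂ = 19.66 lbmol/h.
Outlet amounts (n = n₀ + Σ ν·ξ):
  R: 174 − 1(147.2) = 26.8
  P: 0 + 2(147.2) − 2(19.66) = 255.1
  V: 0 + 1(19.66) = 19.66
Total out = 26.8 + 255.1 + 19.66 = 301.5 lbmol/h.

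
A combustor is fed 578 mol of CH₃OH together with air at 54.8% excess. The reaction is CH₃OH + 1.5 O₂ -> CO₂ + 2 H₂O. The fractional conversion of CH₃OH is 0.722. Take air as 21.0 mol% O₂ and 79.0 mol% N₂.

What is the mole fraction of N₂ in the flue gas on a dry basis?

Stoichiometric O₂ = 1.5 × 578 = 867 mol; O₂ fed = 867 × 1.548 = 1342 mol.
N₂ fed = 1342 × 79/21 = 5049 mol.
Fuel reacted = 0.722 × 578 → ξ = 417.3 mol.
Outlet (n = n₀ + ν ξ):
  CH₃OH: 578 − 1(417.3) = 160.7
  O₂: 1342 − 1.5(417.3) = 716.1
  N₂: 5049 (inert)
  CO₂: 0 + 1(417.3) = 417.3
  H₂O: 0 + 2(417.3) = 834.6
Dry total = 6343 mol; y_N₂ (dry) = 5049 / 6343 = 0.796.

0.796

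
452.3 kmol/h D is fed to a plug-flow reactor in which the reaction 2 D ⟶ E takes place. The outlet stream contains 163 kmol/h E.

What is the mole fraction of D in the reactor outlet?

For E: n = n₀ + 1ξ → 163 = 0 + 1ξ, giving ξ = 163 kmol/h.
Outlet amounts (n = n₀ + ν ξ):
  D: 452.3 − 2(163) = 126.3
  E: 0 + 1(163) = 163
Total out = 289.3 kmol/h; y_D = 126.3 / 289.3 = 0.4366.

0.437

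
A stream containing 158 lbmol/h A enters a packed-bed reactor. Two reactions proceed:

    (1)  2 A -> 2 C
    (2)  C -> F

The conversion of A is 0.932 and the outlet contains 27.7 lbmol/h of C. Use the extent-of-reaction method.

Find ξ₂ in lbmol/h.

Conversion of A: A consumed = 2ξ₁ = 0.932 × 158 → ξ₁ = 73.63 lbmol/h.
C balance: n_C = 0 + 2ξ₁ − 1ξ₂ = 27.7 → ξ₂ = (2·73.63 − 27.7)/1 = 119.6 lbmol/h.
Outlet amounts (n = n₀ + Σ ν·ξ):
  A: 158 − 2(73.63) = 10.74
  C: 0 + 2(73.63) − 1(119.6) = 27.7
  F: 0 + 1(119.6) = 119.6

ξ₂ = 120 lbmol/h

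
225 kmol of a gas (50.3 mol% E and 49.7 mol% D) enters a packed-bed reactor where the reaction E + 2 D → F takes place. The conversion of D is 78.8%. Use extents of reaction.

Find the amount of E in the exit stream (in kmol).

69.1 kmol

D reacted = 0.788 × 111.8 = 88.12 kmol; ν_D = −2, so ξ = 88.12/2 = 44.06 kmol.
Outlet amounts (n = n₀ + ν ξ):
  E: 113.2 − 1(44.06) = 69.12
  D: 111.8 − 2(44.06) = 23.71
  F: 0 + 1(44.06) = 44.06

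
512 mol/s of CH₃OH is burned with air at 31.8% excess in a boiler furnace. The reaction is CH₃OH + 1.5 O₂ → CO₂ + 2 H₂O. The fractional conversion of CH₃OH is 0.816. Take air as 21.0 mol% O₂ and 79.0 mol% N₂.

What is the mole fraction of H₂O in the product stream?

0.151

Stoichiometric O₂ = 1.5 × 512 = 768 mol/s; O₂ fed = 768 × 1.318 = 1012 mol/s.
N₂ fed = 1012 × 79/21 = 3808 mol/s.
Fuel reacted = 0.816 × 512 → ξ = 417.8 mol/s.
Outlet (n = n₀ + ν ξ):
  CH₃OH: 512 − 1(417.8) = 94.21
  O₂: 1012 − 1.5(417.8) = 385.5
  N₂: 3808 (inert)
  CO₂: 0 + 1(417.8) = 417.8
  H₂O: 0 + 2(417.8) = 835.6
Total out = 5541 mol/s; y_H₂O = 835.6 / 5541 = 0.1508.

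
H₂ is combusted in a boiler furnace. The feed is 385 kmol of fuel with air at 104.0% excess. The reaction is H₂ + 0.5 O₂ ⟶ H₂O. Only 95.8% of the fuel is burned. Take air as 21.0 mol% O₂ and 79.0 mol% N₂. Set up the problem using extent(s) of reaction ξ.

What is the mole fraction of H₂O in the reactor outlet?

Stoichiometric O₂ = 0.5 × 385 = 192.5 kmol; O₂ fed = 192.5 × 2.040 = 392.7 kmol.
N₂ fed = 392.7 × 79/21 = 1477 kmol.
Fuel reacted = 0.958 × 385 → ξ = 368.8 kmol.
Outlet (n = n₀ + ν ξ):
  H₂: 385 − 1(368.8) = 16.17
  O₂: 392.7 − 0.5(368.8) = 208.3
  N₂: 1477 (inert)
  H₂O: 0 + 1(368.8) = 368.8
Total out = 2071 kmol; y_H₂O = 368.8 / 2071 = 0.1781.

0.178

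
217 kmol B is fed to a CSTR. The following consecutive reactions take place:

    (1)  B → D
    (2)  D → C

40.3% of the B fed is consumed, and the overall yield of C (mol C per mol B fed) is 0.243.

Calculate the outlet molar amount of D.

Conversion of B: B consumed = 1ξ₁ = 0.403 × 217 → ξ₁ = 87.45 kmol.
Yield of C: 1ξ₂ / 217 = 0.243 → ξ₂ = 52.73 kmol.
Outlet amounts (n = n₀ + Σ ν·ξ):
  B: 217 − 1(87.45) = 129.5
  D: 0 + 1(87.45) − 1(52.73) = 34.72
  C: 0 + 1(52.73) = 52.73

34.7 kmol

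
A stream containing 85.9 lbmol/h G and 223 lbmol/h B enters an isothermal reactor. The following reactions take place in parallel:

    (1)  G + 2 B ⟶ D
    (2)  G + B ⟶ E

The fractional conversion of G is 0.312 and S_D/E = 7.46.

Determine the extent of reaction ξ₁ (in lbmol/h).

Conversion of G: G consumed = 0.312 × 85.9 = 26.8 lbmol/h = 1ξ₁ + 1ξ₂.
Selectivity: 1ξ₁ / (1ξ₂) = 7.46 → ξ₁ = 7.46 ξ₂.
Substitute: (1·7.46 + 1) ξ₂ = 26.8 → ξ₂ = 3.168 lbmol/h, ξ₁ = 23.63 lbmol/h.
Outlet amounts (n = n₀ + Σ ν·ξ):
  G: 85.9 − 1(23.63) − 1(3.168) = 59.1
  B: 223 − 2(23.63) − 1(3.168) = 172.6
  D: 0 + 1(23.63) = 23.63
  E: 0 + 1(3.168) = 3.168

ξ₁ = 23.6 lbmol/h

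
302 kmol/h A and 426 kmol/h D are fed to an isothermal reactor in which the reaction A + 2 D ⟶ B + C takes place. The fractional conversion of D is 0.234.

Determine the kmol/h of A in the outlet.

252 kmol/h

D reacted = 0.234 × 426 = 99.68 kmol/h; ν_D = −2, so ξ = 99.68/2 = 49.84 kmol/h.
Outlet amounts (n = n₀ + ν ξ):
  A: 302 − 1(49.84) = 252.2
  D: 426 − 2(49.84) = 326.3
  B: 0 + 1(49.84) = 49.84
  C: 0 + 1(49.84) = 49.84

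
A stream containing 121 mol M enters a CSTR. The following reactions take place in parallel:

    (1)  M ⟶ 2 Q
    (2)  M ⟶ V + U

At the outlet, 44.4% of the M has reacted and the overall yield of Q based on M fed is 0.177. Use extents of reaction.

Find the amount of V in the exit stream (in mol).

Yield of Q: 2ξ₁ / 121 = 0.177 → ξ₁ = 10.71 mol.
Conversion of M: 1ξ₁ + 1ξ₂ = 0.444 × 121 = 53.72 → ξ₂ = 43.02 mol.
Outlet amounts (n = n₀ + Σ ν·ξ):
  M: 121 − 1(10.71) − 1(43.02) = 67.28
  Q: 0 + 2(10.71) = 21.42
  V: 0 + 1(43.02) = 43.02
  U: 0 + 1(43.02) = 43.02

43 mol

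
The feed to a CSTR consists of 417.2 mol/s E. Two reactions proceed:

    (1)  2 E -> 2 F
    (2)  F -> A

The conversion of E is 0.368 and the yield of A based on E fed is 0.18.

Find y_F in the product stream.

Conversion of E: E consumed = 2ξ₁ = 0.368 × 417.2 → ξ₁ = 76.76 mol/s.
Yield of A: 1ξ₂ / 417.2 = 0.18 → ξ₂ = 75.1 mol/s.
Outlet amounts (n = n₀ + Σ ν·ξ):
  E: 417.2 − 2(76.76) = 263.7
  F: 0 + 2(76.76) − 1(75.1) = 78.43
  A: 0 + 1(75.1) = 75.1
Total out = 417.2 mol/s; y_F = 78.43 / 417.2 = 0.188.

0.188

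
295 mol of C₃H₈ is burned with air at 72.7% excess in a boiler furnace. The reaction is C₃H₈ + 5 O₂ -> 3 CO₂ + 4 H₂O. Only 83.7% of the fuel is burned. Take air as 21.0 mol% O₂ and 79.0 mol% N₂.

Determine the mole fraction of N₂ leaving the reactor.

0.756

Stoichiometric O₂ = 5 × 295 = 1475 mol; O₂ fed = 1475 × 1.727 = 2547 mol.
N₂ fed = 2547 × 79/21 = 9583 mol.
Fuel reacted = 0.837 × 295 → ξ = 246.9 mol.
Outlet (n = n₀ + ν ξ):
  C₃H₈: 295 − 1(246.9) = 48.09
  O₂: 2547 − 5(246.9) = 1313
  N₂: 9583 (inert)
  CO₂: 0 + 3(246.9) = 740.7
  H₂O: 0 + 4(246.9) = 987.7
Total out = 12670 mol; y_N₂ = 9583 / 12670 = 0.7562.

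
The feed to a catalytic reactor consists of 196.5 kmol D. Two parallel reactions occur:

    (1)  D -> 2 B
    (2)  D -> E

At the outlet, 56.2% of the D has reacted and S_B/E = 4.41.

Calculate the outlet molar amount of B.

Conversion of D: D consumed = 0.562 × 196.5 = 110.4 kmol = 1ξ₁ + 1ξ₂.
Selectivity: 2ξ₁ / (1ξ₂) = 4.41 → ξ₁ = 2.205 ξ₂.
Substitute: (1·2.205 + 1) ξ₂ = 110.4 → ξ₂ = 34.46 kmol, ξ₁ = 75.98 kmol.
Outlet amounts (n = n₀ + Σ ν·ξ):
  D: 196.5 − 1(75.98) − 1(34.46) = 86.07
  B: 0 + 2(75.98) = 152
  E: 0 + 1(34.46) = 34.46

152 kmol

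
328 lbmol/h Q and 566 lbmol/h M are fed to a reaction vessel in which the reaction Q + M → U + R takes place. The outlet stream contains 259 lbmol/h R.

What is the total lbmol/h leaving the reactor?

894 lbmol/h

For R: n = n₀ + 1ξ → 259 = 0 + 1ξ, giving ξ = 259 lbmol/h.
Outlet amounts (n = n₀ + ν ξ):
  Q: 328 − 1(259) = 69
  M: 566 − 1(259) = 307
  U: 0 + 1(259) = 259
  R: 0 + 1(259) = 259
Total out = 69 + 307 + 259 + 259 = 894 lbmol/h.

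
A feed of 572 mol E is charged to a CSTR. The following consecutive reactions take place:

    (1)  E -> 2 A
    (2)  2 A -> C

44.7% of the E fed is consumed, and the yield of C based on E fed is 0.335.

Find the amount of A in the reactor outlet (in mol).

128 mol

Conversion of E: E consumed = 1ξ₁ = 0.447 × 572 → ξ₁ = 255.7 mol.
Yield of C: 1ξ₂ / 572 = 0.335 → ξ₂ = 191.6 mol.
Outlet amounts (n = n₀ + Σ ν·ξ):
  E: 572 − 1(255.7) = 316.3
  A: 0 + 2(255.7) − 2(191.6) = 128.1
  C: 0 + 1(191.6) = 191.6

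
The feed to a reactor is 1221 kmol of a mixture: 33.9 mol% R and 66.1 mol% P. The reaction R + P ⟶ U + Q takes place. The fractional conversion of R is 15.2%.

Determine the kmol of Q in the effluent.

62.9 kmol

R reacted = 0.152 × 413.9 = 62.92 kmol; ν_R = −1, so ξ = 62.92/1 = 62.92 kmol.
Outlet amounts (n = n₀ + ν ξ):
  R: 413.9 − 1(62.92) = 351
  P: 807.1 − 1(62.92) = 744.2
  U: 0 + 1(62.92) = 62.92
  Q: 0 + 1(62.92) = 62.92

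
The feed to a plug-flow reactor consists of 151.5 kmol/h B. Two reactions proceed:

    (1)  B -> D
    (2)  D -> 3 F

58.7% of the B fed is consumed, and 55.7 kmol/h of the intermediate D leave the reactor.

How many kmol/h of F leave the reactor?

Conversion of B: B consumed = 1ξ₁ = 0.587 × 151.5 → ξ₁ = 88.93 kmol/h.
D balance: n_D = 0 + 1ξ₁ − 1ξ₂ = 55.7 → ξ₂ = (1·88.93 − 55.7)/1 = 33.23 kmol/h.
Outlet amounts (n = n₀ + Σ ν·ξ):
  B: 151.5 − 1(88.93) = 62.57
  D: 0 + 1(88.93) − 1(33.23) = 55.7
  F: 0 + 3(33.23) = 99.69

99.7 kmol/h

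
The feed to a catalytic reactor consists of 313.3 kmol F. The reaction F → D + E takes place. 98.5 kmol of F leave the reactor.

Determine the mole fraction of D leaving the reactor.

0.407

For F: n = n₀ − 1ξ → 98.5 = 313.3 − 1ξ, giving ξ = 214.8 kmol.
Outlet amounts (n = n₀ + ν ξ):
  F: 313.3 − 1(214.8) = 98.5
  D: 0 + 1(214.8) = 214.8
  E: 0 + 1(214.8) = 214.8
Total out = 528.1 kmol; y_D = 214.8 / 528.1 = 0.4067.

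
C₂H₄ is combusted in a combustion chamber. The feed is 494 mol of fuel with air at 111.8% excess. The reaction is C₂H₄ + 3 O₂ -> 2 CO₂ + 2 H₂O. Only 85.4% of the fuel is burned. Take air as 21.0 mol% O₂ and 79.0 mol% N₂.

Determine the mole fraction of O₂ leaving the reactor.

Stoichiometric O₂ = 3 × 494 = 1482 mol; O₂ fed = 1482 × 2.118 = 3139 mol.
N₂ fed = 3139 × 79/21 = 11810 mol.
Fuel reacted = 0.854 × 494 → ξ = 421.9 mol.
Outlet (n = n₀ + ν ξ):
  C₂H₄: 494 − 1(421.9) = 72.12
  O₂: 3139 − 3(421.9) = 1873
  N₂: 11810 (inert)
  CO₂: 0 + 2(421.9) = 843.8
  H₂O: 0 + 2(421.9) = 843.8
Total out = 15440 mol; y_O₂ = 1873 / 15440 = 0.1213.

0.121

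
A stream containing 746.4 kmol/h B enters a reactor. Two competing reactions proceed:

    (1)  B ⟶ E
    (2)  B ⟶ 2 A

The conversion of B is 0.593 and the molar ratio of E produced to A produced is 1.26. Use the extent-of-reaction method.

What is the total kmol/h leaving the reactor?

Conversion of B: B consumed = 0.593 × 746.4 = 442.6 kmol/h = 1ξ₁ + 1ξ₂.
Selectivity: 1ξ₁ / (2ξ₂) = 1.26 → ξ₁ = 2.52 ξ₂.
Substitute: (1·2.52 + 1) ξ₂ = 442.6 → ξ₂ = 125.7 kmol/h, ξ₁ = 316.9 kmol/h.
Outlet amounts (n = n₀ + Σ ν·ξ):
  B: 746.4 − 1(316.9) − 1(125.7) = 303.8
  E: 0 + 1(316.9) = 316.9
  A: 0 + 2(125.7) = 251.5
Total out = 303.8 + 316.9 + 251.5 = 872.1 kmol/h.

872 kmol/h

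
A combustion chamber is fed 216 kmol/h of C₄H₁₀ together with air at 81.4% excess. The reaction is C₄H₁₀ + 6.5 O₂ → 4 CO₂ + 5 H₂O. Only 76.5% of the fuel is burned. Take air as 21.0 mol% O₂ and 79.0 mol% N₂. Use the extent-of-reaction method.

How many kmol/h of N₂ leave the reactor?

9580 kmol/h

Stoichiometric O₂ = 6.5 × 216 = 1404 kmol/h; O₂ fed = 1404 × 1.814 = 2547 kmol/h.
N₂ fed = 2547 × 79/21 = 9581 kmol/h.
Fuel reacted = 0.765 × 216 → ξ = 165.2 kmol/h.
Outlet (n = n₀ + ν ξ):
  C₄H₁₀: 216 − 1(165.2) = 50.76
  O₂: 2547 − 6.5(165.2) = 1473
  N₂: 9581 (inert)
  CO₂: 0 + 4(165.2) = 661
  H₂O: 0 + 5(165.2) = 826.2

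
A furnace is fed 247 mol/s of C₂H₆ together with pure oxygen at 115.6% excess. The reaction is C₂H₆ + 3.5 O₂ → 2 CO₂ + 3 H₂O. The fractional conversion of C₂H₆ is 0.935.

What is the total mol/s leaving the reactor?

2230 mol/s

Stoichiometric O₂ = 3.5 × 247 = 864.5 mol/s; O₂ fed = 864.5 × 2.156 = 1864 mol/s.
Fuel reacted = 0.935 × 247 → ξ = 230.9 mol/s.
Outlet (n = n₀ + ν ξ):
  C₂H₆: 247 − 1(230.9) = 16.05
  O₂: 1864 − 3.5(230.9) = 1056
  CO₂: 0 + 2(230.9) = 461.9
  H₂O: 0 + 3(230.9) = 692.8
Total out = 16.05 + 1056 + 461.9 + 692.8 = 2226 mol/s.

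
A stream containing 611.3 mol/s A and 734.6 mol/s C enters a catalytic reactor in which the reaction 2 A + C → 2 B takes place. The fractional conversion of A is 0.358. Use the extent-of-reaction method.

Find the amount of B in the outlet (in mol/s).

219 mol/s

A reacted = 0.358 × 611.3 = 218.8 mol/s; ν_A = −2, so ξ = 218.8/2 = 109.4 mol/s.
Outlet amounts (n = n₀ + ν ξ):
  A: 611.3 − 2(109.4) = 392.5
  C: 734.6 − 1(109.4) = 625.2
  B: 0 + 2(109.4) = 218.8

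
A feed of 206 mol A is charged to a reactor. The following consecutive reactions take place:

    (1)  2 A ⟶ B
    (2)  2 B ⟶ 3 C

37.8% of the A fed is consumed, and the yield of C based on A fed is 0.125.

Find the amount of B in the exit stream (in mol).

Conversion of A: A consumed = 2ξ₁ = 0.378 × 206 → ξ₁ = 38.93 mol.
Yield of C: 3ξ₂ / 206 = 0.125 → ξ₂ = 8.583 mol.
Outlet amounts (n = n₀ + Σ ν·ξ):
  A: 206 − 2(38.93) = 128.1
  B: 0 + 1(38.93) − 2(8.583) = 21.77
  C: 0 + 3(8.583) = 25.75

21.8 mol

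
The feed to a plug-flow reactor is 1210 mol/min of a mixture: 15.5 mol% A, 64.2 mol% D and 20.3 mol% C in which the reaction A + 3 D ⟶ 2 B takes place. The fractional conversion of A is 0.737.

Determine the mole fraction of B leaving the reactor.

0.296

A reacted = 0.737 × 187.6 = 138.2 mol/min; ν_A = −1, so ξ = 138.2/1 = 138.2 mol/min.
Outlet amounts (n = n₀ + ν ξ):
  A: 187.6 − 1(138.2) = 49.33
  D: 776.8 − 3(138.2) = 362.1
  B: 0 + 2(138.2) = 276.4
  C: 245.6 (inert)
Total out = 933.6 mol/min; y_B = 276.4 / 933.6 = 0.2961.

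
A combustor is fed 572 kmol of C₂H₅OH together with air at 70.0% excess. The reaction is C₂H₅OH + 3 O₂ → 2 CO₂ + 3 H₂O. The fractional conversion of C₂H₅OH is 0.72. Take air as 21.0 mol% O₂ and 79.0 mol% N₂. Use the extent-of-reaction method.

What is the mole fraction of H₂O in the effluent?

Stoichiometric O₂ = 3 × 572 = 1716 kmol; O₂ fed = 1716 × 1.700 = 2917 kmol.
N₂ fed = 2917 × 79/21 = 10970 kmol.
Fuel reacted = 0.72 × 572 → ξ = 411.8 kmol.
Outlet (n = n₀ + ν ξ):
  C₂H₅OH: 572 − 1(411.8) = 160.2
  O₂: 2917 − 3(411.8) = 1682
  N₂: 10970 (inert)
  CO₂: 0 + 2(411.8) = 823.7
  H₂O: 0 + 3(411.8) = 1236
Total out = 14880 kmol; y_H₂O = 1236 / 14880 = 0.08306.

0.0831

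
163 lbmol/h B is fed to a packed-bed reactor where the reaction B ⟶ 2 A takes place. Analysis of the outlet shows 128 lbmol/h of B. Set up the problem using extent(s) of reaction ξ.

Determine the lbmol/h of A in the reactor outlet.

70 lbmol/h

For B: n = n₀ − 1ξ → 128 = 163 − 1ξ, giving ξ = 35 lbmol/h.
Outlet amounts (n = n₀ + ν ξ):
  B: 163 − 1(35) = 128
  A: 0 + 2(35) = 70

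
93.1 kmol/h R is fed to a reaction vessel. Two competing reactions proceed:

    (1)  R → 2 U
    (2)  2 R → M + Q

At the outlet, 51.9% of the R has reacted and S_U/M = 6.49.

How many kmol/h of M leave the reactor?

9.21 kmol/h

Conversion of R: R consumed = 0.519 × 93.1 = 48.32 kmol/h = 1ξ₁ + 2ξ₂.
Selectivity: 2ξ₁ / (1ξ₂) = 6.49 → ξ₁ = 3.245 ξ₂.
Substitute: (1·3.245 + 2) ξ₂ = 48.32 → ξ₂ = 9.212 kmol/h, ξ₁ = 29.89 kmol/h.
Outlet amounts (n = n₀ + Σ ν·ξ):
  R: 93.1 − 1(29.89) − 2(9.212) = 44.78
  U: 0 + 2(29.89) = 59.79
  M: 0 + 1(9.212) = 9.212
  Q: 0 + 1(9.212) = 9.212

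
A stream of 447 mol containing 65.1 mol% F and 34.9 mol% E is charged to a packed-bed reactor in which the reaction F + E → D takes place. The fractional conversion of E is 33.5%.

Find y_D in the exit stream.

E reacted = 0.335 × 156 = 52.26 mol; ν_E = −1, so ξ = 52.26/1 = 52.26 mol.
Outlet amounts (n = n₀ + ν ξ):
  F: 291 − 1(52.26) = 238.7
  E: 156 − 1(52.26) = 103.7
  D: 0 + 1(52.26) = 52.26
Total out = 394.7 mol; y_D = 52.26 / 394.7 = 0.1324.

0.132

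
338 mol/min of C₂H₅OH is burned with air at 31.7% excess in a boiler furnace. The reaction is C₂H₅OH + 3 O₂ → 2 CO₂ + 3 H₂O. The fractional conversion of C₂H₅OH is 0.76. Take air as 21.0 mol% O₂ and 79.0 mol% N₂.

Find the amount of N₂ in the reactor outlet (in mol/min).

5020 mol/min

Stoichiometric O₂ = 3 × 338 = 1014 mol/min; O₂ fed = 1014 × 1.317 = 1335 mol/min.
N₂ fed = 1335 × 79/21 = 5024 mol/min.
Fuel reacted = 0.76 × 338 → ξ = 256.9 mol/min.
Outlet (n = n₀ + ν ξ):
  C₂H₅OH: 338 − 1(256.9) = 81.12
  O₂: 1335 − 3(256.9) = 564.8
  N₂: 5024 (inert)
  CO₂: 0 + 2(256.9) = 513.8
  H₂O: 0 + 3(256.9) = 770.6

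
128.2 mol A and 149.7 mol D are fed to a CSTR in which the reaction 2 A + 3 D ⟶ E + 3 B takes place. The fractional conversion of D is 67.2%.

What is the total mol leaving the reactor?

D reacted = 0.672 × 149.7 = 100.6 mol; ν_D = −3, so ξ = 100.6/3 = 33.53 mol.
Outlet amounts (n = n₀ + ν ξ):
  A: 128.2 − 2(33.53) = 61.13
  D: 149.7 − 3(33.53) = 49.1
  E: 0 + 1(33.53) = 33.53
  B: 0 + 3(33.53) = 100.6
Total out = 61.13 + 49.1 + 33.53 + 100.6 = 244.4 mol.

244 mol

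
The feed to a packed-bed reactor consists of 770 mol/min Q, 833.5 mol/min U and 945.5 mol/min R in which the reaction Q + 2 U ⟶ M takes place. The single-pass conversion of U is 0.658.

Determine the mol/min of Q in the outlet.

U reacted = 0.658 × 833.5 = 548.4 mol/min; ν_U = −2, so ξ = 548.4/2 = 274.2 mol/min.
Outlet amounts (n = n₀ + ν ξ):
  Q: 770 − 1(274.2) = 495.8
  U: 833.5 − 2(274.2) = 285.1
  M: 0 + 1(274.2) = 274.2
  R: 945.5 (inert)

496 mol/min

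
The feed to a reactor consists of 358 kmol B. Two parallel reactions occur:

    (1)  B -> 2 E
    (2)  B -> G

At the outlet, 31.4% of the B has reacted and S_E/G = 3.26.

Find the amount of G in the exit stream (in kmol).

42.7 kmol

Conversion of B: B consumed = 0.314 × 358 = 112.4 kmol = 1ξ₁ + 1ξ₂.
Selectivity: 2ξ₁ / (1ξ₂) = 3.26 → ξ₁ = 1.63 ξ₂.
Substitute: (1·1.63 + 1) ξ₂ = 112.4 → ξ₂ = 42.74 kmol, ξ₁ = 69.67 kmol.
Outlet amounts (n = n₀ + Σ ν·ξ):
  B: 358 − 1(69.67) − 1(42.74) = 245.6
  E: 0 + 2(69.67) = 139.3
  G: 0 + 1(42.74) = 42.74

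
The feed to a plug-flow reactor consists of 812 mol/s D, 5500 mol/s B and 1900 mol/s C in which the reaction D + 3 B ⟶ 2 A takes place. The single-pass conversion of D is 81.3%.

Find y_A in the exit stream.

D reacted = 0.813 × 812 = 660.2 mol/s; ν_D = −1, so ξ = 660.2/1 = 660.2 mol/s.
Outlet amounts (n = n₀ + ν ξ):
  D: 812 − 1(660.2) = 151.8
  B: 5500 − 3(660.2) = 3520
  A: 0 + 2(660.2) = 1320
  C: 1900 (inert)
Total out = 6892 mol/s; y_A = 1320 / 6892 = 0.1916.

0.192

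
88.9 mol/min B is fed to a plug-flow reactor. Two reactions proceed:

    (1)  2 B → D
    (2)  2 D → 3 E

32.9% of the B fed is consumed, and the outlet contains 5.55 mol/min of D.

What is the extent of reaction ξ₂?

ξ₂ = 4.54 mol/min

Conversion of B: B consumed = 2ξ₁ = 0.329 × 88.9 → ξ₁ = 14.62 mol/min.
D balance: n_D = 0 + 1ξ₁ − 2ξ₂ = 5.55 → ξ₂ = (1·14.62 − 5.55)/2 = 4.537 mol/min.
Outlet amounts (n = n₀ + Σ ν·ξ):
  B: 88.9 − 2(14.62) = 59.65
  D: 0 + 1(14.62) − 2(4.537) = 5.55
  E: 0 + 3(4.537) = 13.61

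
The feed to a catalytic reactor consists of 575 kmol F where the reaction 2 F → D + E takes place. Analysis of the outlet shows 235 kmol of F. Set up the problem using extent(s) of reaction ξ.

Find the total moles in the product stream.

575 kmol

For F: n = n₀ − 2ξ → 235 = 575 − 2ξ, giving ξ = 170 kmol.
Outlet amounts (n = n₀ + ν ξ):
  F: 575 − 2(170) = 235
  D: 0 + 1(170) = 170
  E: 0 + 1(170) = 170
Total out = 235 + 170 + 170 = 575 kmol.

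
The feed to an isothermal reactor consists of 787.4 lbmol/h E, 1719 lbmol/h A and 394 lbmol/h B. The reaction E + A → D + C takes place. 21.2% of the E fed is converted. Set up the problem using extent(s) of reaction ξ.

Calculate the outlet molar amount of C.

E reacted = 0.212 × 787.4 = 166.9 lbmol/h; ν_E = −1, so ξ = 166.9/1 = 166.9 lbmol/h.
Outlet amounts (n = n₀ + ν ξ):
  E: 787.4 − 1(166.9) = 620.5
  A: 1719 − 1(166.9) = 1552
  D: 0 + 1(166.9) = 166.9
  C: 0 + 1(166.9) = 166.9
  B: 394 (inert)

167 lbmol/h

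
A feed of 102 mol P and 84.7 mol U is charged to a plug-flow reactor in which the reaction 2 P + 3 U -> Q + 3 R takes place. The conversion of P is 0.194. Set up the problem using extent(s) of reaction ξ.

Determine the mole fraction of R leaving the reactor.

0.168

P reacted = 0.194 × 102 = 19.79 mol; ν_P = −2, so ξ = 19.79/2 = 9.894 mol.
Outlet amounts (n = n₀ + ν ξ):
  P: 102 − 2(9.894) = 82.21
  U: 84.7 − 3(9.894) = 55.02
  Q: 0 + 1(9.894) = 9.894
  R: 0 + 3(9.894) = 29.68
Total out = 176.8 mol; y_R = 29.68 / 176.8 = 0.1679.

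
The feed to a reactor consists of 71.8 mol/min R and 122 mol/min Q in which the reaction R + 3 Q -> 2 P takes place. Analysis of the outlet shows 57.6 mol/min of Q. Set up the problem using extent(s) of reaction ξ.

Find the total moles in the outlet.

151 mol/min

For Q: n = n₀ − 3ξ → 57.6 = 122 − 3ξ, giving ξ = 21.47 mol/min.
Outlet amounts (n = n₀ + ν ξ):
  R: 71.8 − 1(21.47) = 50.33
  Q: 122 − 3(21.47) = 57.6
  P: 0 + 2(21.47) = 42.93
Total out = 50.33 + 57.6 + 42.93 = 150.9 mol/min.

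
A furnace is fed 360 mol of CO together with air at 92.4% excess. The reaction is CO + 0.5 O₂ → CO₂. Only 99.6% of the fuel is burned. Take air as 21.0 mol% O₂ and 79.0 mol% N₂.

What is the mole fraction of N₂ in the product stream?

0.712

Stoichiometric O₂ = 0.5 × 360 = 180 mol; O₂ fed = 180 × 1.924 = 346.3 mol.
N₂ fed = 346.3 × 79/21 = 1303 mol.
Fuel reacted = 0.996 × 360 → ξ = 358.6 mol.
Outlet (n = n₀ + ν ξ):
  CO: 360 − 1(358.6) = 1.44
  O₂: 346.3 − 0.5(358.6) = 167
  N₂: 1303 (inert)
  CO₂: 0 + 1(358.6) = 358.6
Total out = 1830 mol; y_N₂ = 1303 / 1830 = 0.712.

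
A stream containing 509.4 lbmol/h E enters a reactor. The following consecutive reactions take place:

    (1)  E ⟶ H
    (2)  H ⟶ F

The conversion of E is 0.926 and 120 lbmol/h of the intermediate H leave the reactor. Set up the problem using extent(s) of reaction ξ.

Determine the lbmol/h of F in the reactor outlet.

352 lbmol/h

Conversion of E: E consumed = 1ξ₁ = 0.926 × 509.4 → ξ₁ = 471.7 lbmol/h.
H balance: n_H = 0 + 1ξ₁ − 1ξ₂ = 120 → ξ₂ = (1·471.7 − 120)/1 = 351.7 lbmol/h.
Outlet amounts (n = n₀ + Σ ν·ξ):
  E: 509.4 − 1(471.7) = 37.7
  H: 0 + 1(471.7) − 1(351.7) = 120
  F: 0 + 1(351.7) = 351.7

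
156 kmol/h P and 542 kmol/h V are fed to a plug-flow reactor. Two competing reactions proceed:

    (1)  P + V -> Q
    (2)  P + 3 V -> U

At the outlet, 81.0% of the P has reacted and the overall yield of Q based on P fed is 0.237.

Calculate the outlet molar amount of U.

89.4 kmol/h

Yield of Q: 1ξ₁ / 156 = 0.237 → ξ₁ = 36.97 kmol/h.
Conversion of P: 1ξ₁ + 1ξ₂ = 0.81 × 156 = 126.4 → ξ₂ = 89.39 kmol/h.
Outlet amounts (n = n₀ + Σ ν·ξ):
  P: 156 − 1(36.97) − 1(89.39) = 29.64
  V: 542 − 1(36.97) − 3(89.39) = 236.9
  Q: 0 + 1(36.97) = 36.97
  U: 0 + 1(89.39) = 89.39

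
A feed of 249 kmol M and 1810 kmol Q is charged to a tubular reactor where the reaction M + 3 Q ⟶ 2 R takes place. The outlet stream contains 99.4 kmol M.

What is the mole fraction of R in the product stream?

0.17

For M: n = n₀ − 1ξ → 99.4 = 249 − 1ξ, giving ξ = 149.6 kmol.
Outlet amounts (n = n₀ + ν ξ):
  M: 249 − 1(149.6) = 99.4
  Q: 1810 − 3(149.6) = 1361
  R: 0 + 2(149.6) = 299.2
Total out = 1760 kmol; y_R = 299.2 / 1760 = 0.17.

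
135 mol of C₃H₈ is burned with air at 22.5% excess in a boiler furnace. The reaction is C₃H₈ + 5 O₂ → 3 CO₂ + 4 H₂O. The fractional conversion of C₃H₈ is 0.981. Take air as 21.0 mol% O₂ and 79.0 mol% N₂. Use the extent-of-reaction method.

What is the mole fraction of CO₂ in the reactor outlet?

0.0945

Stoichiometric O₂ = 5 × 135 = 675 mol; O₂ fed = 675 × 1.225 = 826.9 mol.
N₂ fed = 826.9 × 79/21 = 3111 mol.
Fuel reacted = 0.981 × 135 → ξ = 132.4 mol.
Outlet (n = n₀ + ν ξ):
  C₃H₈: 135 − 1(132.4) = 2.565
  O₂: 826.9 − 5(132.4) = 164.7
  N₂: 3111 (inert)
  CO₂: 0 + 3(132.4) = 397.3
  H₂O: 0 + 4(132.4) = 529.7
Total out = 4205 mol; y_CO₂ = 397.3 / 4205 = 0.09449.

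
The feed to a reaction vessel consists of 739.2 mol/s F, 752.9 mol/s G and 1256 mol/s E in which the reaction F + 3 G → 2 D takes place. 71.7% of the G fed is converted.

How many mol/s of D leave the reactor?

G reacted = 0.717 × 752.9 = 539.8 mol/s; ν_G = −3, so ξ = 539.8/3 = 179.9 mol/s.
Outlet amounts (n = n₀ + ν ξ):
  F: 739.2 − 1(179.9) = 559.3
  G: 752.9 − 3(179.9) = 213.1
  D: 0 + 2(179.9) = 359.9
  E: 1256 (inert)

360 mol/s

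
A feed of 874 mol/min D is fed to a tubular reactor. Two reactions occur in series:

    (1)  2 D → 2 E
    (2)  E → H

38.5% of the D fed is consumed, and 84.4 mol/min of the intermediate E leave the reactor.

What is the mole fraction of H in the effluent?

Conversion of D: D consumed = 2ξ₁ = 0.385 × 874 → ξ₁ = 168.2 mol/min.
E balance: n_E = 0 + 2ξ₁ − 1ξ₂ = 84.4 → ξ₂ = (2·168.2 − 84.4)/1 = 252.1 mol/min.
Outlet amounts (n = n₀ + Σ ν·ξ):
  D: 874 − 2(168.2) = 537.5
  E: 0 + 2(168.2) − 1(252.1) = 84.4
  H: 0 + 1(252.1) = 252.1
Total out = 874 mol/min; y_H = 252.1 / 874 = 0.2884.

0.288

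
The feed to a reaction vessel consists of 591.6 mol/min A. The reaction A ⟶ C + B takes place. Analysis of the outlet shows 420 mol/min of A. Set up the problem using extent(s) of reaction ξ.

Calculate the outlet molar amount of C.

For A: n = n₀ − 1ξ → 420 = 591.6 − 1ξ, giving ξ = 171.6 mol/min.
Outlet amounts (n = n₀ + ν ξ):
  A: 591.6 − 1(171.6) = 420
  C: 0 + 1(171.6) = 171.6
  B: 0 + 1(171.6) = 171.6

172 mol/min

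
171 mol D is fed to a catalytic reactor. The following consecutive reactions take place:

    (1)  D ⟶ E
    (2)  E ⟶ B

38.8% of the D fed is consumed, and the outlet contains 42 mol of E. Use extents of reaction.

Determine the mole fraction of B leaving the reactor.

0.142

Conversion of D: D consumed = 1ξ₁ = 0.388 × 171 → ξ₁ = 66.35 mol.
E balance: n_E = 0 + 1ξ₁ − 1ξ₂ = 42 → ξ₂ = (1·66.35 − 42)/1 = 24.35 mol.
Outlet amounts (n = n₀ + Σ ν·ξ):
  D: 171 − 1(66.35) = 104.7
  E: 0 + 1(66.35) − 1(24.35) = 42
  B: 0 + 1(24.35) = 24.35
Total out = 171 mol; y_B = 24.35 / 171 = 0.1424.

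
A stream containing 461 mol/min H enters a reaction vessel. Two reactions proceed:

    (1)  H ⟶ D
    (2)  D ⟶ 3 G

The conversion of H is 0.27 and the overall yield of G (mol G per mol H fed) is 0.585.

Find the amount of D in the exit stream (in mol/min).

Conversion of H: H consumed = 1ξ₁ = 0.27 × 461 → ξ₁ = 124.5 mol/min.
Yield of G: 3ξ₂ / 461 = 0.585 → ξ₂ = 89.89 mol/min.
Outlet amounts (n = n₀ + Σ ν·ξ):
  H: 461 − 1(124.5) = 336.5
  D: 0 + 1(124.5) − 1(89.89) = 34.58
  G: 0 + 3(89.89) = 269.7

34.6 mol/min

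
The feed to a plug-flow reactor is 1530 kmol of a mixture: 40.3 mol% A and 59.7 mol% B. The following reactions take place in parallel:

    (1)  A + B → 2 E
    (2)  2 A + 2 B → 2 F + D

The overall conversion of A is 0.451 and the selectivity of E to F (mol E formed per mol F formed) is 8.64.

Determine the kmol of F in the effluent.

52.3 kmol

Conversion of A: A consumed = 0.451 × 616.6 = 278.1 kmol = 1ξ₁ + 2ξ₂.
Selectivity: 2ξ₁ / (2ξ₂) = 8.64 → ξ₁ = 8.64 ξ₂.
Substitute: (1·8.64 + 2) ξ₂ = 278.1 → ξ₂ = 26.14 kmol, ξ₁ = 225.8 kmol.
Outlet amounts (n = n₀ + Σ ν·ξ):
  A: 616.6 − 1(225.8) − 2(26.14) = 338.5
  B: 913.4 − 1(225.8) − 2(26.14) = 635.3
  E: 0 + 2(225.8) = 451.6
  F: 0 + 2(26.14) = 52.27
  D: 0 + 1(26.14) = 26.14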